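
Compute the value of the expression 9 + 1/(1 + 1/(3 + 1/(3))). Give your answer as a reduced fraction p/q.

127/13

Build up convergents one term at a time:
a_0 = 9: 9/1
a_1 = 1: 10/1
a_2 = 3: 39/4
a_3 = 3: 127/13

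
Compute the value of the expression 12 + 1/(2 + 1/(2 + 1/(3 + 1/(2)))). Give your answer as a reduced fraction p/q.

Build up convergents one term at a time:
a_0 = 12: 12/1
a_1 = 2: 25/2
a_2 = 2: 62/5
a_3 = 3: 211/17
a_4 = 2: 484/39

484/39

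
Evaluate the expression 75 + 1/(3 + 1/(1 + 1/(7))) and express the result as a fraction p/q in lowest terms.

a_0 = 75: 75/1
a_1 = 3: 226/3
a_2 = 1: 301/4
a_3 = 7: 2333/31

2333/31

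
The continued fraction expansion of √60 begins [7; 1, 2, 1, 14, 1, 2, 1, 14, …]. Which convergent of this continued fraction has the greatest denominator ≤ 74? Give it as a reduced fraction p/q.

a_0 = 7: 7/1  (≤ bound)
a_1 = 1: 8/1  (≤ bound)
a_2 = 2: 23/3  (≤ bound)
a_3 = 1: 31/4  (≤ bound)
a_4 = 14: 457/59  (≤ bound)
a_5 = 1: 488/63  (≤ bound)
a_6 = 2: 1433/185  (> 74, stop)

488/63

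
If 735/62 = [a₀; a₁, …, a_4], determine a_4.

8

735 = 11·62 + 53, so a_0 = 11
62 = 1·53 + 9, so a_1 = 1
53 = 5·9 + 8, so a_2 = 5
9 = 1·8 + 1, so a_3 = 1
8 = 8·1 + 0, so a_4 = 8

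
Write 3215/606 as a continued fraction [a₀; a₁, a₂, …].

⌊3215/606⌋ = 5, remainder 185
⌊606/185⌋ = 3, remainder 51
⌊185/51⌋ = 3, remainder 32
⌊51/32⌋ = 1, remainder 19
⌊32/19⌋ = 1, remainder 13
⌊19/13⌋ = 1, remainder 6
⌊13/6⌋ = 2, remainder 1
⌊6/1⌋ = 6, remainder 0

[5; 3, 3, 1, 1, 1, 2, 6]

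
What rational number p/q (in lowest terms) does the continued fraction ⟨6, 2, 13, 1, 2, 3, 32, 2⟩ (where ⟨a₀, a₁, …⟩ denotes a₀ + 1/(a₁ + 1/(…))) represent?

Start with 2.
32 + 1/(2/1) = 32 + 1/2 = 65/2
3 + 1/(65/2) = 3 + 2/65 = 197/65
2 + 1/(197/65) = 2 + 65/197 = 459/197
1 + 1/(459/197) = 1 + 197/459 = 656/459
13 + 1/(656/459) = 13 + 459/656 = 8987/656
2 + 1/(8987/656) = 2 + 656/8987 = 18630/8987
6 + 1/(18630/8987) = 6 + 8987/18630 = 120767/18630

120767/18630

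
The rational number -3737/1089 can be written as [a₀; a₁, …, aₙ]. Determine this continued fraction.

[-4; 1, 1, 3, 6, 2, 11]

-3737 = -4·1089 + 619, so a_0 = -4
1089 = 1·619 + 470, so a_1 = 1
619 = 1·470 + 149, so a_2 = 1
470 = 3·149 + 23, so a_3 = 3
149 = 6·23 + 11, so a_4 = 6
23 = 2·11 + 1, so a_5 = 2
11 = 11·1 + 0, so a_6 = 11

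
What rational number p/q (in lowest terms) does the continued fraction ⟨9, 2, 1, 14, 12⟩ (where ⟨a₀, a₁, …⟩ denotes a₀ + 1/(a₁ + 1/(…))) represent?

4960/531

Work from the innermost term outward:
Start with 12.
14 + 1/(12/1) = 14 + 1/12 = 169/12
1 + 1/(169/12) = 1 + 12/169 = 181/169
2 + 1/(181/169) = 2 + 169/181 = 531/181
9 + 1/(531/181) = 9 + 181/531 = 4960/531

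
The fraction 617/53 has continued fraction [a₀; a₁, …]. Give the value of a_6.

617 = 11·53 + 34, so a_0 = 11
53 = 1·34 + 19, so a_1 = 1
34 = 1·19 + 15, so a_2 = 1
19 = 1·15 + 4, so a_3 = 1
15 = 3·4 + 3, so a_4 = 3
4 = 1·3 + 1, so a_5 = 1
3 = 3·1 + 0, so a_6 = 3

3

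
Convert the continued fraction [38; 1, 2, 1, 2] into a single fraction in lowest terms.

a_0 = 38: 38/1
a_1 = 1: 39/1
a_2 = 2: 116/3
a_3 = 1: 155/4
a_4 = 2: 426/11

426/11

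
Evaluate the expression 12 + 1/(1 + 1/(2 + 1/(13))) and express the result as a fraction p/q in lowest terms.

Start with 13.
2 + 1/(13/1) = 2 + 1/13 = 27/13
1 + 1/(27/13) = 1 + 13/27 = 40/27
12 + 1/(40/27) = 12 + 27/40 = 507/40

507/40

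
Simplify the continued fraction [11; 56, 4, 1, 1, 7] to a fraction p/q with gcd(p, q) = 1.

42121/3823

a_0 = 11: 11/1
a_1 = 56: 617/56
a_2 = 4: 2479/225
a_3 = 1: 3096/281
a_4 = 1: 5575/506
a_5 = 7: 42121/3823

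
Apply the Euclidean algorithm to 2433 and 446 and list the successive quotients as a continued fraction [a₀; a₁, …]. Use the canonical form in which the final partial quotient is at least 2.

2433 = 5·446 + 203, so a_0 = 5
446 = 2·203 + 40, so a_1 = 2
203 = 5·40 + 3, so a_2 = 5
40 = 13·3 + 1, so a_3 = 13
3 = 3·1 + 0, so a_4 = 3

[5; 2, 5, 13, 3]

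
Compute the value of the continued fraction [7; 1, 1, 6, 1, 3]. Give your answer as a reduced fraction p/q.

437/58

a_0 = 7: 7/1
a_1 = 1: 8/1
a_2 = 1: 15/2
a_3 = 6: 98/13
a_4 = 1: 113/15
a_5 = 3: 437/58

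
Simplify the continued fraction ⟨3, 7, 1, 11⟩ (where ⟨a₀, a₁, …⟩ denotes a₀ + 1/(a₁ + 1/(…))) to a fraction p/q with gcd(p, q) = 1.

a_0 = 3: 3/1
a_1 = 7: 22/7
a_2 = 1: 25/8
a_3 = 11: 297/95

297/95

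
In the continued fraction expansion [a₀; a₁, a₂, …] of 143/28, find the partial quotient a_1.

Run the Euclidean algorithm, recording each quotient:
⌊143/28⌋ = 5, remainder 3
⌊28/3⌋ = 9, remainder 1

9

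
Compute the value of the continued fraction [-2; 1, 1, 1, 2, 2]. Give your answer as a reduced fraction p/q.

a_0 = -2: -2/1
a_1 = 1: -1/1
a_2 = 1: -3/2
a_3 = 1: -4/3
a_4 = 2: -11/8
a_5 = 2: -26/19

-26/19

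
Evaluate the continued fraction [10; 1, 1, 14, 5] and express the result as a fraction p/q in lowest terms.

Start with 5.
14 + 1/(5/1) = 14 + 1/5 = 71/5
1 + 1/(71/5) = 1 + 5/71 = 76/71
1 + 1/(76/71) = 1 + 71/76 = 147/76
10 + 1/(147/76) = 10 + 76/147 = 1546/147

1546/147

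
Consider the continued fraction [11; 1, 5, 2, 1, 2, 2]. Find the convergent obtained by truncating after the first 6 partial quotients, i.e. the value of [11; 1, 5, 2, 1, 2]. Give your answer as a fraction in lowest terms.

Collapse the nested fraction from the inside out:
Start with 2.
1 + 1/(2/1) = 1 + 1/2 = 3/2
2 + 1/(3/2) = 2 + 2/3 = 8/3
5 + 1/(8/3) = 5 + 3/8 = 43/8
1 + 1/(43/8) = 1 + 8/43 = 51/43
11 + 1/(51/43) = 11 + 43/51 = 604/51

604/51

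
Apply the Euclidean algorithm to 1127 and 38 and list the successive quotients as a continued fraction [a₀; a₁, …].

1127 = 29·38 + 25, so a_0 = 29
38 = 1·25 + 13, so a_1 = 1
25 = 1·13 + 12, so a_2 = 1
13 = 1·12 + 1, so a_3 = 1
12 = 12·1 + 0, so a_4 = 12

[29; 1, 1, 1, 12]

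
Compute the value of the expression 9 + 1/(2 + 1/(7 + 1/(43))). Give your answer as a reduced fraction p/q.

a_0 = 9: 9/1
a_1 = 2: 19/2
a_2 = 7: 142/15
a_3 = 43: 6125/647

6125/647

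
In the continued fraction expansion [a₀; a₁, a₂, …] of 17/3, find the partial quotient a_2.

⌊17/3⌋ = 5, remainder 2
⌊3/2⌋ = 1, remainder 1
⌊2/1⌋ = 2, remainder 0

2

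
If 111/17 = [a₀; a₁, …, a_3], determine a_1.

Repeatedly divide and take the remainder:
111 = 6·17 + 9, so a_0 = 6
17 = 1·9 + 8, so a_1 = 1

1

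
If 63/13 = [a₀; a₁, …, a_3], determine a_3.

2

63 ÷ 13 → quotient 4, remainder 11
13 ÷ 11 → quotient 1, remainder 2
11 ÷ 2 → quotient 5, remainder 1
2 ÷ 1 → quotient 2, remainder 0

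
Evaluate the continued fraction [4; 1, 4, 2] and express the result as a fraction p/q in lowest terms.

Start with 2.
4 + 1/(2/1) = 4 + 1/2 = 9/2
1 + 1/(9/2) = 1 + 2/9 = 11/9
4 + 1/(11/9) = 4 + 9/11 = 53/11

53/11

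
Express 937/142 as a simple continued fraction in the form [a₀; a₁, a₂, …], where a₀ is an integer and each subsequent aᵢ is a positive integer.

[6; 1, 1, 2, 28]

937 ÷ 142 → quotient 6, remainder 85
142 ÷ 85 → quotient 1, remainder 57
85 ÷ 57 → quotient 1, remainder 28
57 ÷ 28 → quotient 2, remainder 1
28 ÷ 1 → quotient 28, remainder 0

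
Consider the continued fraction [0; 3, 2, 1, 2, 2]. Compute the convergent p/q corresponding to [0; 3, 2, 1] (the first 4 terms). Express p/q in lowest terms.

a_0 = 0: 0/1
a_1 = 3: 1/3
a_2 = 2: 2/7
a_3 = 1: 3/10

3/10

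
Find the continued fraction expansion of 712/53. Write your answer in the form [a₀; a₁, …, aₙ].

[13; 2, 3, 3, 2]

⌊712/53⌋ = 13, remainder 23
⌊53/23⌋ = 2, remainder 7
⌊23/7⌋ = 3, remainder 2
⌊7/2⌋ = 3, remainder 1
⌊2/1⌋ = 2, remainder 0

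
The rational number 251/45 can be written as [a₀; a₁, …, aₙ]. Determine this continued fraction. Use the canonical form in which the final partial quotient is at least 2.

[5; 1, 1, 2, 1, 2, 2]

Apply division with remainder until the remainder is 0:
⌊251/45⌋ = 5, remainder 26
⌊45/26⌋ = 1, remainder 19
⌊26/19⌋ = 1, remainder 7
⌊19/7⌋ = 2, remainder 5
⌊7/5⌋ = 1, remainder 2
⌊5/2⌋ = 2, remainder 1
⌊2/1⌋ = 2, remainder 0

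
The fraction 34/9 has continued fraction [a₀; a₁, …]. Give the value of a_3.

2

34 ÷ 9 → quotient 3, remainder 7
9 ÷ 7 → quotient 1, remainder 2
7 ÷ 2 → quotient 3, remainder 1
2 ÷ 1 → quotient 2, remainder 0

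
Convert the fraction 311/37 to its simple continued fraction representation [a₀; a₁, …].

311 = 8·37 + 15, so a_0 = 8
37 = 2·15 + 7, so a_1 = 2
15 = 2·7 + 1, so a_2 = 2
7 = 7·1 + 0, so a_3 = 7

[8; 2, 2, 7]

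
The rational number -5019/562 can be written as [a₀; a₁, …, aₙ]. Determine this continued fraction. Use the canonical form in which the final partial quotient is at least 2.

[-9; 14, 2, 2, 3, 2]

⌊-5019/562⌋ = -9, remainder 39
⌊562/39⌋ = 14, remainder 16
⌊39/16⌋ = 2, remainder 7
⌊16/7⌋ = 2, remainder 2
⌊7/2⌋ = 3, remainder 1
⌊2/1⌋ = 2, remainder 0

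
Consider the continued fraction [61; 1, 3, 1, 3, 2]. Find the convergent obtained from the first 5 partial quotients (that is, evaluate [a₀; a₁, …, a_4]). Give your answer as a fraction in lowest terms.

Compute successive convergents:
a_0 = 61: 61/1
a_1 = 1: 62/1
a_2 = 3: 247/4
a_3 = 1: 309/5
a_4 = 3: 1174/19

1174/19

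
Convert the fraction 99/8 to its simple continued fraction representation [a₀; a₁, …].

⌊99/8⌋ = 12, remainder 3
⌊8/3⌋ = 2, remainder 2
⌊3/2⌋ = 1, remainder 1
⌊2/1⌋ = 2, remainder 0

[12; 2, 1, 2]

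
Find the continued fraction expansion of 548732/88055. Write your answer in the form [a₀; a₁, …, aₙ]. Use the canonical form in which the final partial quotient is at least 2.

Run the Euclidean algorithm, recording each quotient:
548732 = 6·88055 + 20402, so a_0 = 6
88055 = 4·20402 + 6447, so a_1 = 4
20402 = 3·6447 + 1061, so a_2 = 3
6447 = 6·1061 + 81, so a_3 = 6
1061 = 13·81 + 8, so a_4 = 13
81 = 10·8 + 1, so a_5 = 10
8 = 8·1 + 0, so a_6 = 8

[6; 4, 3, 6, 13, 10, 8]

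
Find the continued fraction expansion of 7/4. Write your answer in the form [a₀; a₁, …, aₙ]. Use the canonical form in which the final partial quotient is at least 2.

Apply division with remainder until the remainder is 0:
⌊7/4⌋ = 1, remainder 3
⌊4/3⌋ = 1, remainder 1
⌊3/1⌋ = 3, remainder 0

[1; 1, 3]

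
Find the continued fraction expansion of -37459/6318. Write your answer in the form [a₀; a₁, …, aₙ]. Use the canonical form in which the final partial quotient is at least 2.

-37459 ÷ 6318 → quotient -6, remainder 449
6318 ÷ 449 → quotient 14, remainder 32
449 ÷ 32 → quotient 14, remainder 1
32 ÷ 1 → quotient 32, remainder 0

[-6; 14, 14, 32]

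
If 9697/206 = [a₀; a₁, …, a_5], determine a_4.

⌊9697/206⌋ = 47, remainder 15
⌊206/15⌋ = 13, remainder 11
⌊15/11⌋ = 1, remainder 4
⌊11/4⌋ = 2, remainder 3
⌊4/3⌋ = 1, remainder 1

1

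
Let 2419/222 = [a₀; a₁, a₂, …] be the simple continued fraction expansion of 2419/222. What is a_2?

8

2419 ÷ 222 → quotient 10, remainder 199
222 ÷ 199 → quotient 1, remainder 23
199 ÷ 23 → quotient 8, remainder 15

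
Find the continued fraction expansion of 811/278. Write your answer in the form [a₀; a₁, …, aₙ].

[2; 1, 11, 11, 2]

811 = 2·278 + 255, so a_0 = 2
278 = 1·255 + 23, so a_1 = 1
255 = 11·23 + 2, so a_2 = 11
23 = 11·2 + 1, so a_3 = 11
2 = 2·1 + 0, so a_4 = 2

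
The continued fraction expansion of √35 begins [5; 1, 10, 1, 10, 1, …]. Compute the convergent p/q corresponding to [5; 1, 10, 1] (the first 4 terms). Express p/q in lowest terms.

Start with 1.
10 + 1/(1/1) = 10 + 1/1 = 11/1
1 + 1/(11/1) = 1 + 1/11 = 12/11
5 + 1/(12/11) = 5 + 11/12 = 71/12

71/12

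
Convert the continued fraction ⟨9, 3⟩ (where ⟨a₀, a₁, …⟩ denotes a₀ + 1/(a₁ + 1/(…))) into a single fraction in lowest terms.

Start with 3.
9 + 1/(3/1) = 9 + 1/3 = 28/3

28/3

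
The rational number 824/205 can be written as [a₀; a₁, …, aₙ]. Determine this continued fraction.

Apply division with remainder until the remainder is 0:
824 ÷ 205 → quotient 4, remainder 4
205 ÷ 4 → quotient 51, remainder 1
4 ÷ 1 → quotient 4, remainder 0

[4; 51, 4]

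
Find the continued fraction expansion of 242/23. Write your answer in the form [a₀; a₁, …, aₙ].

Repeatedly divide and take the remainder:
242 ÷ 23 → quotient 10, remainder 12
23 ÷ 12 → quotient 1, remainder 11
12 ÷ 11 → quotient 1, remainder 1
11 ÷ 1 → quotient 11, remainder 0

[10; 1, 1, 11]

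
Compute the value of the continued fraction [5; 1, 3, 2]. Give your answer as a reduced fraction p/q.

a_0 = 5: 5/1
a_1 = 1: 6/1
a_2 = 3: 23/4
a_3 = 2: 52/9

52/9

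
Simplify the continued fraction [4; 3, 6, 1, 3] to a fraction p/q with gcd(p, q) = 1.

Use the convergent recurrence hₖ = aₖ·hₖ₋₁ + hₖ₋₂ (and likewise for the denominators kₖ):
a_0 = 4: 4/1
a_1 = 3: 13/3
a_2 = 6: 82/19
a_3 = 1: 95/22
a_4 = 3: 367/85

367/85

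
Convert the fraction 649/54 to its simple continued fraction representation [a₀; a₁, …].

649 = 12·54 + 1, so a_0 = 12
54 = 54·1 + 0, so a_1 = 54

[12; 54]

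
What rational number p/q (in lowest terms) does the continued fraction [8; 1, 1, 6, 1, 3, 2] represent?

Starting at the tail and folding back:
Start with 2.
3 + 1/(2/1) = 3 + 1/2 = 7/2
1 + 1/(7/2) = 1 + 2/7 = 9/7
6 + 1/(9/7) = 6 + 7/9 = 61/9
1 + 1/(61/9) = 1 + 9/61 = 70/61
1 + 1/(70/61) = 1 + 61/70 = 131/70
8 + 1/(131/70) = 8 + 70/131 = 1118/131

1118/131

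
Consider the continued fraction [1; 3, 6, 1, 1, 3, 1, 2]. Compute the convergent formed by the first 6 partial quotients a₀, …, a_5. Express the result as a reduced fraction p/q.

Build up convergents one term at a time:
a_0 = 1: 1/1
a_1 = 3: 4/3
a_2 = 6: 25/19
a_3 = 1: 29/22
a_4 = 1: 54/41
a_5 = 3: 191/145

191/145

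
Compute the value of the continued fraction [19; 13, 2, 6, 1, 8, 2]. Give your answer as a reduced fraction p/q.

72177/3784

Use the convergent recurrence hₖ = aₖ·hₖ₋₁ + hₖ₋₂ (and likewise for the denominators kₖ):
a_0 = 19: 19/1
a_1 = 13: 248/13
a_2 = 2: 515/27
a_3 = 6: 3338/175
a_4 = 1: 3853/202
a_5 = 8: 34162/1791
a_6 = 2: 72177/3784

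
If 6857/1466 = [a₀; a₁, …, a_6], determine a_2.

2

6857 = 4·1466 + 993, so a_0 = 4
1466 = 1·993 + 473, so a_1 = 1
993 = 2·473 + 47, so a_2 = 2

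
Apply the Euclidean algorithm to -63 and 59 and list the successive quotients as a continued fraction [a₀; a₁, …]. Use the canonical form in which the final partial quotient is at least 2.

[-2; 1, 13, 1, 3]

Run the Euclidean algorithm, recording each quotient:
-63 = -2·59 + 55, so a_0 = -2
59 = 1·55 + 4, so a_1 = 1
55 = 13·4 + 3, so a_2 = 13
4 = 1·3 + 1, so a_3 = 1
3 = 3·1 + 0, so a_4 = 3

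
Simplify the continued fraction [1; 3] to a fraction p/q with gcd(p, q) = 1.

4/3

Start with 3.
1 + 1/(3/1) = 1 + 1/3 = 4/3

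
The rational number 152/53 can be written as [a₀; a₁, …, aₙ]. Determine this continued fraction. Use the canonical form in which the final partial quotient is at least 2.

[2; 1, 6, 1, 1, 3]

Apply division with remainder until the remainder is 0:
⌊152/53⌋ = 2, remainder 46
⌊53/46⌋ = 1, remainder 7
⌊46/7⌋ = 6, remainder 4
⌊7/4⌋ = 1, remainder 3
⌊4/3⌋ = 1, remainder 1
⌊3/1⌋ = 3, remainder 0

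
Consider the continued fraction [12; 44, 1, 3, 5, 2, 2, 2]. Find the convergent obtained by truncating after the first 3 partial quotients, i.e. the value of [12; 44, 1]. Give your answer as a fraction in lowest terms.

541/45

Starting at the tail and folding back:
Start with 1.
44 + 1/(1/1) = 44 + 1/1 = 45/1
12 + 1/(45/1) = 12 + 1/45 = 541/45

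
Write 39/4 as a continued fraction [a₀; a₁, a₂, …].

Run the Euclidean algorithm, recording each quotient:
39 ÷ 4 → quotient 9, remainder 3
4 ÷ 3 → quotient 1, remainder 1
3 ÷ 1 → quotient 3, remainder 0

[9; 1, 3]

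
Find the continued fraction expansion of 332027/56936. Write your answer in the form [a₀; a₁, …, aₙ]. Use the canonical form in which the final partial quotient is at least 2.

332027 ÷ 56936 → quotient 5, remainder 47347
56936 ÷ 47347 → quotient 1, remainder 9589
47347 ÷ 9589 → quotient 4, remainder 8991
9589 ÷ 8991 → quotient 1, remainder 598
8991 ÷ 598 → quotient 15, remainder 21
598 ÷ 21 → quotient 28, remainder 10
21 ÷ 10 → quotient 2, remainder 1
10 ÷ 1 → quotient 10, remainder 0

[5; 1, 4, 1, 15, 28, 2, 10]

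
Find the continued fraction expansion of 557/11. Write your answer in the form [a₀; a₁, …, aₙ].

557 ÷ 11 → quotient 50, remainder 7
11 ÷ 7 → quotient 1, remainder 4
7 ÷ 4 → quotient 1, remainder 3
4 ÷ 3 → quotient 1, remainder 1
3 ÷ 1 → quotient 3, remainder 0

[50; 1, 1, 1, 3]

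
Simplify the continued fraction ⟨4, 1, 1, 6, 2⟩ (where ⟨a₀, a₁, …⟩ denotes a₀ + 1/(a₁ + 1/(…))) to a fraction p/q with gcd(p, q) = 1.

a_0 = 4: 4/1
a_1 = 1: 5/1
a_2 = 1: 9/2
a_3 = 6: 59/13
a_4 = 2: 127/28

127/28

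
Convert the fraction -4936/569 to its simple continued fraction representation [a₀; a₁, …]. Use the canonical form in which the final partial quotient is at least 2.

Repeatedly divide and take the remainder:
⌊-4936/569⌋ = -9, remainder 185
⌊569/185⌋ = 3, remainder 14
⌊185/14⌋ = 13, remainder 3
⌊14/3⌋ = 4, remainder 2
⌊3/2⌋ = 1, remainder 1
⌊2/1⌋ = 2, remainder 0

[-9; 3, 13, 4, 1, 2]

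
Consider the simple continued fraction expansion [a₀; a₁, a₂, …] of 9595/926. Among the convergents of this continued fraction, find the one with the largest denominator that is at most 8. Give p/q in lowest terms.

31/3

a_0 = 10: 10/1  (≤ bound)
a_1 = 2: 21/2  (≤ bound)
a_2 = 1: 31/3  (≤ bound)
a_3 = 3: 114/11  (> 8, stop)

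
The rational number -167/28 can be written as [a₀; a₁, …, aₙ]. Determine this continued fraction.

-167 = -6·28 + 1, so a_0 = -6
28 = 28·1 + 0, so a_1 = 28

[-6; 28]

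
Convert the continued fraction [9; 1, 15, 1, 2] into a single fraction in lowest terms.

Work from the innermost term outward:
Start with 2.
1 + 1/(2/1) = 1 + 1/2 = 3/2
15 + 1/(3/2) = 15 + 2/3 = 47/3
1 + 1/(47/3) = 1 + 3/47 = 50/47
9 + 1/(50/47) = 9 + 47/50 = 497/50

497/50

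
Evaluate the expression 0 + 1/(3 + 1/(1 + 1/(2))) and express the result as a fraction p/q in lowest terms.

3/11

a_0 = 0: 0/1
a_1 = 3: 1/3
a_2 = 1: 1/4
a_3 = 2: 3/11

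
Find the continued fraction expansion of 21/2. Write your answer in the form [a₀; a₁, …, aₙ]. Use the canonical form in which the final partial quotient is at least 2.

[10; 2]

Repeatedly divide and take the remainder:
⌊21/2⌋ = 10, remainder 1
⌊2/1⌋ = 2, remainder 0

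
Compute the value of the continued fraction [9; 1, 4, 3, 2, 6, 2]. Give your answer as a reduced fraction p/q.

5033/513

Work from the innermost term outward:
Start with 2.
6 + 1/(2/1) = 6 + 1/2 = 13/2
2 + 1/(13/2) = 2 + 2/13 = 28/13
3 + 1/(28/13) = 3 + 13/28 = 97/28
4 + 1/(97/28) = 4 + 28/97 = 416/97
1 + 1/(416/97) = 1 + 97/416 = 513/416
9 + 1/(513/416) = 9 + 416/513 = 5033/513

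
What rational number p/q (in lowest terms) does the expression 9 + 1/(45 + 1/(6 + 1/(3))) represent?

Start with 3.
6 + 1/(3/1) = 6 + 1/3 = 19/3
45 + 1/(19/3) = 45 + 3/19 = 858/19
9 + 1/(858/19) = 9 + 19/858 = 7741/858

7741/858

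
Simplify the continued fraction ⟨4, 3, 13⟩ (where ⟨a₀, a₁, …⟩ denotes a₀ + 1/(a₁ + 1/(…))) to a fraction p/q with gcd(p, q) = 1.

a_0 = 4: 4/1
a_1 = 3: 13/3
a_2 = 13: 173/40

173/40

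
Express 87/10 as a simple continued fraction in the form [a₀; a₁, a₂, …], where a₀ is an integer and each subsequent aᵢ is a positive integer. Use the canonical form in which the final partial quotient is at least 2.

[8; 1, 2, 3]

87 ÷ 10 → quotient 8, remainder 7
10 ÷ 7 → quotient 1, remainder 3
7 ÷ 3 → quotient 2, remainder 1
3 ÷ 1 → quotient 3, remainder 0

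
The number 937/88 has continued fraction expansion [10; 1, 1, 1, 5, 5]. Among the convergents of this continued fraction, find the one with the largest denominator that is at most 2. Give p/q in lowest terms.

a_0 = 10: 10/1  (≤ bound)
a_1 = 1: 11/1  (≤ bound)
a_2 = 1: 21/2  (≤ bound)
a_3 = 1: 32/3  (> 2, stop)

21/2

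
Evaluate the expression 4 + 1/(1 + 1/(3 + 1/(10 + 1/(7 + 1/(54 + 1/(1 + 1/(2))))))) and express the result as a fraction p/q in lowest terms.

227561/47847

a_0 = 4: 4/1
a_1 = 1: 5/1
a_2 = 3: 19/4
a_3 = 10: 195/41
a_4 = 7: 1384/291
a_5 = 54: 74931/15755
a_6 = 1: 76315/16046
a_7 = 2: 227561/47847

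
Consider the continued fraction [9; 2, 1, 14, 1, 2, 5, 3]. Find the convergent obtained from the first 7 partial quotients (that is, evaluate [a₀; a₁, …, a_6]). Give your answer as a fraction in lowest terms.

Start with 5.
2 + 1/(5/1) = 2 + 1/5 = 11/5
1 + 1/(11/5) = 1 + 5/11 = 16/11
14 + 1/(16/11) = 14 + 11/16 = 235/16
1 + 1/(235/16) = 1 + 16/235 = 251/235
2 + 1/(251/235) = 2 + 235/251 = 737/251
9 + 1/(737/251) = 9 + 251/737 = 6884/737

6884/737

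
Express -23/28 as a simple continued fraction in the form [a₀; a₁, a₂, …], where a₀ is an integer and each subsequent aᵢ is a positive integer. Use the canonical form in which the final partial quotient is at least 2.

[-1; 5, 1, 1, 2]

-23 ÷ 28 → quotient -1, remainder 5
28 ÷ 5 → quotient 5, remainder 3
5 ÷ 3 → quotient 1, remainder 2
3 ÷ 2 → quotient 1, remainder 1
2 ÷ 1 → quotient 2, remainder 0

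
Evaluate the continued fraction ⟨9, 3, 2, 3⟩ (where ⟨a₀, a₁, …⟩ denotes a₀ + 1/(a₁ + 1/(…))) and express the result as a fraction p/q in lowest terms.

a_0 = 9: 9/1
a_1 = 3: 28/3
a_2 = 2: 65/7
a_3 = 3: 223/24

223/24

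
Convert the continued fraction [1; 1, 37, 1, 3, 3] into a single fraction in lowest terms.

995/504

a_0 = 1: 1/1
a_1 = 1: 2/1
a_2 = 37: 75/38
a_3 = 1: 77/39
a_4 = 3: 306/155
a_5 = 3: 995/504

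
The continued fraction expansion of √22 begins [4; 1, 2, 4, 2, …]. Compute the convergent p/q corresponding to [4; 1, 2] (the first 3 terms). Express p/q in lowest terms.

Starting at the tail and folding back:
Start with 2.
1 + 1/(2/1) = 1 + 1/2 = 3/2
4 + 1/(3/2) = 4 + 2/3 = 14/3

14/3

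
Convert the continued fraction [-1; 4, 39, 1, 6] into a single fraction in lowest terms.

Use the convergent recurrence hₖ = aₖ·hₖ₋₁ + hₖ₋₂ (and likewise for the denominators kₖ):
a_0 = -1: -1/1
a_1 = 4: -3/4
a_2 = 39: -118/157
a_3 = 1: -121/161
a_4 = 6: -844/1123

-844/1123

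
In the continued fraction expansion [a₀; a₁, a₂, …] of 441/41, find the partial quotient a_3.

10

⌊441/41⌋ = 10, remainder 31
⌊41/31⌋ = 1, remainder 10
⌊31/10⌋ = 3, remainder 1
⌊10/1⌋ = 10, remainder 0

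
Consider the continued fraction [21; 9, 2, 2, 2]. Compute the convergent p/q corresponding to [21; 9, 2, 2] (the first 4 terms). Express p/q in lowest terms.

992/47

Start with 2.
2 + 1/(2/1) = 2 + 1/2 = 5/2
9 + 1/(5/2) = 9 + 2/5 = 47/5
21 + 1/(47/5) = 21 + 5/47 = 992/47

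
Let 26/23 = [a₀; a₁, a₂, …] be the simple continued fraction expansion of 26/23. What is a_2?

1

Run the Euclidean algorithm, recording each quotient:
26 ÷ 23 → quotient 1, remainder 3
23 ÷ 3 → quotient 7, remainder 2
3 ÷ 2 → quotient 1, remainder 1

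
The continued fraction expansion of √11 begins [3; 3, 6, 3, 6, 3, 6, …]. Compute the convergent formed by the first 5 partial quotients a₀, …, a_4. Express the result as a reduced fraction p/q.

Work from the innermost term outward:
Start with 6.
3 + 1/(6/1) = 3 + 1/6 = 19/6
6 + 1/(19/6) = 6 + 6/19 = 120/19
3 + 1/(120/19) = 3 + 19/120 = 379/120
3 + 1/(379/120) = 3 + 120/379 = 1257/379

1257/379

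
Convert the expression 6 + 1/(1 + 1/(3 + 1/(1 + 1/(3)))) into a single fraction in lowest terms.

129/19

Collapse the nested fraction from the inside out:
Start with 3.
1 + 1/(3/1) = 1 + 1/3 = 4/3
3 + 1/(4/3) = 3 + 3/4 = 15/4
1 + 1/(15/4) = 1 + 4/15 = 19/15
6 + 1/(19/15) = 6 + 15/19 = 129/19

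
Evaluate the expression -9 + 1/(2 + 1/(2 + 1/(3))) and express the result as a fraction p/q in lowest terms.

Start with 3.
2 + 1/(3/1) = 2 + 1/3 = 7/3
2 + 1/(7/3) = 2 + 3/7 = 17/7
-9 + 1/(17/7) = -9 + 7/17 = -146/17

-146/17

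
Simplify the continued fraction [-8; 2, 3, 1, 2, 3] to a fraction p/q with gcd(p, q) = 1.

-635/84

a_0 = -8: -8/1
a_1 = 2: -15/2
a_2 = 3: -53/7
a_3 = 1: -68/9
a_4 = 2: -189/25
a_5 = 3: -635/84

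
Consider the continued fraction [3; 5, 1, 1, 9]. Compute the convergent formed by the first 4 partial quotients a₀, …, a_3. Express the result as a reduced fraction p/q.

35/11

Start with 1.
1 + 1/(1/1) = 1 + 1/1 = 2/1
5 + 1/(2/1) = 5 + 1/2 = 11/2
3 + 1/(11/2) = 3 + 2/11 = 35/11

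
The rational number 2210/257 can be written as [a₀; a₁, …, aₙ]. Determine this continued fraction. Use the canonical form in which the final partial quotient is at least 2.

[8; 1, 1, 2, 51]

⌊2210/257⌋ = 8, remainder 154
⌊257/154⌋ = 1, remainder 103
⌊154/103⌋ = 1, remainder 51
⌊103/51⌋ = 2, remainder 1
⌊51/1⌋ = 51, remainder 0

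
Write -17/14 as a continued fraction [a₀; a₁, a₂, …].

[-2; 1, 3, 1, 2]

⌊-17/14⌋ = -2, remainder 11
⌊14/11⌋ = 1, remainder 3
⌊11/3⌋ = 3, remainder 2
⌊3/2⌋ = 1, remainder 1
⌊2/1⌋ = 2, remainder 0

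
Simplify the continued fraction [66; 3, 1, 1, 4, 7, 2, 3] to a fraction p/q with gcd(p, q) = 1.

113540/1713

Use the convergent recurrence hₖ = aₖ·hₖ₋₁ + hₖ₋₂ (and likewise for the denominators kₖ):
a_0 = 66: 66/1
a_1 = 3: 199/3
a_2 = 1: 265/4
a_3 = 1: 464/7
a_4 = 4: 2121/32
a_5 = 7: 15311/231
a_6 = 2: 32743/494
a_7 = 3: 113540/1713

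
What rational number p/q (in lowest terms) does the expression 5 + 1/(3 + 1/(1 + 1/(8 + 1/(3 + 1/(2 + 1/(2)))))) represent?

Work from the innermost term outward:
Start with 2.
2 + 1/(2/1) = 2 + 1/2 = 5/2
3 + 1/(5/2) = 3 + 2/5 = 17/5
8 + 1/(17/5) = 8 + 5/17 = 141/17
1 + 1/(141/17) = 1 + 17/141 = 158/141
3 + 1/(158/141) = 3 + 141/158 = 615/158
5 + 1/(615/158) = 5 + 158/615 = 3233/615

3233/615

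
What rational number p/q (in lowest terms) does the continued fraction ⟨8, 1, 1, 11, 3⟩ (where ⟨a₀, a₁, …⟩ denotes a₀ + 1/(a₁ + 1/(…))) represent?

605/71

Starting at the tail and folding back:
Start with 3.
11 + 1/(3/1) = 11 + 1/3 = 34/3
1 + 1/(34/3) = 1 + 3/34 = 37/34
1 + 1/(37/34) = 1 + 34/37 = 71/37
8 + 1/(71/37) = 8 + 37/71 = 605/71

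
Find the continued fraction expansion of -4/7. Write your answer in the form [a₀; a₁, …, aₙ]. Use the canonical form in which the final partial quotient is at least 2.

[-1; 2, 3]

⌊-4/7⌋ = -1, remainder 3
⌊7/3⌋ = 2, remainder 1
⌊3/1⌋ = 3, remainder 0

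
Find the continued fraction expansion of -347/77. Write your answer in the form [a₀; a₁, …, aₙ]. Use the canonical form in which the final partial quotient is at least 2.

[-5; 2, 38]

-347 = -5·77 + 38, so a_0 = -5
77 = 2·38 + 1, so a_1 = 2
38 = 38·1 + 0, so a_2 = 38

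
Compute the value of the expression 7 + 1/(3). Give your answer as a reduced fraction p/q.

22/3

Collapse the nested fraction from the inside out:
Start with 3.
7 + 1/(3/1) = 7 + 1/3 = 22/3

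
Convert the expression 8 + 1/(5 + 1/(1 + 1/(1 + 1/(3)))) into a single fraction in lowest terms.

Compute successive convergents:
a_0 = 8: 8/1
a_1 = 5: 41/5
a_2 = 1: 49/6
a_3 = 1: 90/11
a_4 = 3: 319/39

319/39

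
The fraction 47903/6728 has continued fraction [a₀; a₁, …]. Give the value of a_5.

Apply division with remainder until the remainder is 0:
47903 = 7·6728 + 807, so a_0 = 7
6728 = 8·807 + 272, so a_1 = 8
807 = 2·272 + 263, so a_2 = 2
272 = 1·263 + 9, so a_3 = 1
263 = 29·9 + 2, so a_4 = 29
9 = 4·2 + 1, so a_5 = 4

4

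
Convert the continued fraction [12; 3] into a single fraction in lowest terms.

37/3

a_0 = 12: 12/1
a_1 = 3: 37/3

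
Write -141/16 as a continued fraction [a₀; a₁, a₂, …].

Repeatedly divide and take the remainder:
⌊-141/16⌋ = -9, remainder 3
⌊16/3⌋ = 5, remainder 1
⌊3/1⌋ = 3, remainder 0

[-9; 5, 3]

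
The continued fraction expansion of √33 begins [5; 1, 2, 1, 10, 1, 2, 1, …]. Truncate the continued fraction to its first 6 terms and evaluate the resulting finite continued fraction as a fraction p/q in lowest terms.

Starting at the tail and folding back:
Start with 1.
10 + 1/(1/1) = 10 + 1/1 = 11/1
1 + 1/(11/1) = 1 + 1/11 = 12/11
2 + 1/(12/11) = 2 + 11/12 = 35/12
1 + 1/(35/12) = 1 + 12/35 = 47/35
5 + 1/(47/35) = 5 + 35/47 = 270/47

270/47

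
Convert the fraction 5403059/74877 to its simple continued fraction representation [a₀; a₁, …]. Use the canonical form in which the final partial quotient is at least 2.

5403059 ÷ 74877 → quotient 72, remainder 11915
74877 ÷ 11915 → quotient 6, remainder 3387
11915 ÷ 3387 → quotient 3, remainder 1754
3387 ÷ 1754 → quotient 1, remainder 1633
1754 ÷ 1633 → quotient 1, remainder 121
1633 ÷ 121 → quotient 13, remainder 60
121 ÷ 60 → quotient 2, remainder 1
60 ÷ 1 → quotient 60, remainder 0

[72; 6, 3, 1, 1, 13, 2, 60]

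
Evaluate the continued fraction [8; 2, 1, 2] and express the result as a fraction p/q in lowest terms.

Start with 2.
1 + 1/(2/1) = 1 + 1/2 = 3/2
2 + 1/(3/2) = 2 + 2/3 = 8/3
8 + 1/(8/3) = 8 + 3/8 = 67/8

67/8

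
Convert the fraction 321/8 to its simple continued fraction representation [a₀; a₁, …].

[40; 8]

Run the Euclidean algorithm, recording each quotient:
321 ÷ 8 → quotient 40, remainder 1
8 ÷ 1 → quotient 8, remainder 0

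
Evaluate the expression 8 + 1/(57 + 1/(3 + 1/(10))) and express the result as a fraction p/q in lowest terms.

a_0 = 8: 8/1
a_1 = 57: 457/57
a_2 = 3: 1379/172
a_3 = 10: 14247/1777

14247/1777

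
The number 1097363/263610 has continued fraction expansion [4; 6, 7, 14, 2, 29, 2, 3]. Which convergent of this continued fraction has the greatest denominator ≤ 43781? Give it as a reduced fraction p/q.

a_0 = 4: 4/1  (≤ bound)
a_1 = 6: 25/6  (≤ bound)
a_2 = 7: 179/43  (≤ bound)
a_3 = 14: 2531/608  (≤ bound)
a_4 = 2: 5241/1259  (≤ bound)
a_5 = 29: 154520/37119  (≤ bound)
a_6 = 2: 314281/75497  (> 43781, stop)

154520/37119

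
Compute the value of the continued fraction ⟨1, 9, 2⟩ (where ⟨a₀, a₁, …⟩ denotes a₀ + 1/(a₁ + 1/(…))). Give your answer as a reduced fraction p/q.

a_0 = 1: 1/1
a_1 = 9: 10/9
a_2 = 2: 21/19

21/19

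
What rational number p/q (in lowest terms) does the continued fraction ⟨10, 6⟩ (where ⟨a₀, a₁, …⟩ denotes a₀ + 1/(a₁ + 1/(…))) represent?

Start with 6.
10 + 1/(6/1) = 10 + 1/6 = 61/6

61/6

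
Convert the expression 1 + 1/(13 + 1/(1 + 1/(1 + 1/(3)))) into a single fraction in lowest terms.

Use the convergent recurrence hₖ = aₖ·hₖ₋₁ + hₖ₋₂ (and likewise for the denominators kₖ):
a_0 = 1: 1/1
a_1 = 13: 14/13
a_2 = 1: 15/14
a_3 = 1: 29/27
a_4 = 3: 102/95

102/95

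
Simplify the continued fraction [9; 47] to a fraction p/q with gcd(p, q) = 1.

Build up convergents one term at a time:
a_0 = 9: 9/1
a_1 = 47: 424/47

424/47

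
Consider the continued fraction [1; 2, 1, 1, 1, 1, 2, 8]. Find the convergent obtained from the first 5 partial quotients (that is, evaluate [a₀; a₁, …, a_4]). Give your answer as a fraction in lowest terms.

a_0 = 1: 1/1
a_1 = 2: 3/2
a_2 = 1: 4/3
a_3 = 1: 7/5
a_4 = 1: 11/8

11/8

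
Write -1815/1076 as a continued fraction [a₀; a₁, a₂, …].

-1815 = -2·1076 + 337, so a_0 = -2
1076 = 3·337 + 65, so a_1 = 3
337 = 5·65 + 12, so a_2 = 5
65 = 5·12 + 5, so a_3 = 5
12 = 2·5 + 2, so a_4 = 2
5 = 2·2 + 1, so a_5 = 2
2 = 2·1 + 0, so a_6 = 2

[-2; 3, 5, 5, 2, 2, 2]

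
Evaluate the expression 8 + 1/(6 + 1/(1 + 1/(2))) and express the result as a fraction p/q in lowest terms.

Start with 2.
1 + 1/(2/1) = 1 + 1/2 = 3/2
6 + 1/(3/2) = 6 + 2/3 = 20/3
8 + 1/(20/3) = 8 + 3/20 = 163/20

163/20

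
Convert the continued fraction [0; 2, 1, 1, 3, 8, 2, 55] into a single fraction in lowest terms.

6823/17529

a_0 = 0: 0/1
a_1 = 2: 1/2
a_2 = 1: 1/3
a_3 = 1: 2/5
a_4 = 3: 7/18
a_5 = 8: 58/149
a_6 = 2: 123/316
a_7 = 55: 6823/17529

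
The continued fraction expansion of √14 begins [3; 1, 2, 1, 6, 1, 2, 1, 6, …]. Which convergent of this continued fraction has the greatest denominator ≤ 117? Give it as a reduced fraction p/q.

List convergents until the denominator exceeds the bound:
a_0 = 3: 3/1  (≤ bound)
a_1 = 1: 4/1  (≤ bound)
a_2 = 2: 11/3  (≤ bound)
a_3 = 1: 15/4  (≤ bound)
a_4 = 6: 101/27  (≤ bound)
a_5 = 1: 116/31  (≤ bound)
a_6 = 2: 333/89  (≤ bound)
a_7 = 1: 449/120  (> 117, stop)

333/89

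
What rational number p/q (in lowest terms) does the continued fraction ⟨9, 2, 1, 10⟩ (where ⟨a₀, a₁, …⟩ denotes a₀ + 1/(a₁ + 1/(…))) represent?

a_0 = 9: 9/1
a_1 = 2: 19/2
a_2 = 1: 28/3
a_3 = 10: 299/32

299/32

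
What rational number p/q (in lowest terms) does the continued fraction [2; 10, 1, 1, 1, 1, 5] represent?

622/297

Start with 5.
1 + 1/(5/1) = 1 + 1/5 = 6/5
1 + 1/(6/5) = 1 + 5/6 = 11/6
1 + 1/(11/6) = 1 + 6/11 = 17/11
1 + 1/(17/11) = 1 + 11/17 = 28/17
10 + 1/(28/17) = 10 + 17/28 = 297/28
2 + 1/(297/28) = 2 + 28/297 = 622/297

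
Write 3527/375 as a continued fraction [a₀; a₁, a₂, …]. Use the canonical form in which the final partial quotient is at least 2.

[9; 2, 2, 7, 10]

3527 = 9·375 + 152, so a_0 = 9
375 = 2·152 + 71, so a_1 = 2
152 = 2·71 + 10, so a_2 = 2
71 = 7·10 + 1, so a_3 = 7
10 = 10·1 + 0, so a_4 = 10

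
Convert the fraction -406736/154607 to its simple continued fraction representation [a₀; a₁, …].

⌊-406736/154607⌋ = -3, remainder 57085
⌊154607/57085⌋ = 2, remainder 40437
⌊57085/40437⌋ = 1, remainder 16648
⌊40437/16648⌋ = 2, remainder 7141
⌊16648/7141⌋ = 2, remainder 2366
⌊7141/2366⌋ = 3, remainder 43
⌊2366/43⌋ = 55, remainder 1
⌊43/1⌋ = 43, remainder 0

[-3; 2, 1, 2, 2, 3, 55, 43]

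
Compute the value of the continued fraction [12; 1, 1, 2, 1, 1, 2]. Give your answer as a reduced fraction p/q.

Compute successive convergents:
a_0 = 12: 12/1
a_1 = 1: 13/1
a_2 = 1: 25/2
a_3 = 2: 63/5
a_4 = 1: 88/7
a_5 = 1: 151/12
a_6 = 2: 390/31

390/31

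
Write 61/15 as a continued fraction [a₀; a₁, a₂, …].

Run the Euclidean algorithm, recording each quotient:
61 = 4·15 + 1, so a_0 = 4
15 = 15·1 + 0, so a_1 = 15

[4; 15]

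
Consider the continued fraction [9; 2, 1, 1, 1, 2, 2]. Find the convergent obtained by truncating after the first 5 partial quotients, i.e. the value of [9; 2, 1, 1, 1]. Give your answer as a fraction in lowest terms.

a_0 = 9: 9/1
a_1 = 2: 19/2
a_2 = 1: 28/3
a_3 = 1: 47/5
a_4 = 1: 75/8

75/8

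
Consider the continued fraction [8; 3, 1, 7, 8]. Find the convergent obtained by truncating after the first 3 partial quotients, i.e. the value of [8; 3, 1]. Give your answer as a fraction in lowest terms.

Build up convergents one term at a time:
a_0 = 8: 8/1
a_1 = 3: 25/3
a_2 = 1: 33/4

33/4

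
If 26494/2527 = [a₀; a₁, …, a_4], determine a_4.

26494 = 10·2527 + 1224, so a_0 = 10
2527 = 2·1224 + 79, so a_1 = 2
1224 = 15·79 + 39, so a_2 = 15
79 = 2·39 + 1, so a_3 = 2
39 = 39·1 + 0, so a_4 = 39

39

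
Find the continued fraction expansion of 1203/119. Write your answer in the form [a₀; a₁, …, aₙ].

1203 ÷ 119 → quotient 10, remainder 13
119 ÷ 13 → quotient 9, remainder 2
13 ÷ 2 → quotient 6, remainder 1
2 ÷ 1 → quotient 2, remainder 0

[10; 9, 6, 2]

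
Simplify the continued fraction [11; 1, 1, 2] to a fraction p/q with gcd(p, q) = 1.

58/5

Collapse the nested fraction from the inside out:
Start with 2.
1 + 1/(2/1) = 1 + 1/2 = 3/2
1 + 1/(3/2) = 1 + 2/3 = 5/3
11 + 1/(5/3) = 11 + 3/5 = 58/5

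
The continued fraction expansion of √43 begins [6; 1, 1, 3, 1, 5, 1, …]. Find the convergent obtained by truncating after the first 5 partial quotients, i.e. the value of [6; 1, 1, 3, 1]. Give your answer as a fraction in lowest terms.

Start with 1.
3 + 1/(1/1) = 3 + 1/1 = 4/1
1 + 1/(4/1) = 1 + 1/4 = 5/4
1 + 1/(5/4) = 1 + 4/5 = 9/5
6 + 1/(9/5) = 6 + 5/9 = 59/9

59/9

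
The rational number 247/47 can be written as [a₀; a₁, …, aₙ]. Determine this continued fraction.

Repeatedly divide and take the remainder:
247 ÷ 47 → quotient 5, remainder 12
47 ÷ 12 → quotient 3, remainder 11
12 ÷ 11 → quotient 1, remainder 1
11 ÷ 1 → quotient 11, remainder 0

[5; 3, 1, 11]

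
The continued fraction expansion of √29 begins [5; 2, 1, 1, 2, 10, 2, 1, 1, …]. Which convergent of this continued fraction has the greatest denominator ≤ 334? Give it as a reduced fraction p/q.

1524/283

a_0 = 5: 5/1  (≤ bound)
a_1 = 2: 11/2  (≤ bound)
a_2 = 1: 16/3  (≤ bound)
a_3 = 1: 27/5  (≤ bound)
a_4 = 2: 70/13  (≤ bound)
a_5 = 10: 727/135  (≤ bound)
a_6 = 2: 1524/283  (≤ bound)
a_7 = 1: 2251/418  (> 334, stop)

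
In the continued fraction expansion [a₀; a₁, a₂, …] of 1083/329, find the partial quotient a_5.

13

Apply division with remainder until the remainder is 0:
⌊1083/329⌋ = 3, remainder 96
⌊329/96⌋ = 3, remainder 41
⌊96/41⌋ = 2, remainder 14
⌊41/14⌋ = 2, remainder 13
⌊14/13⌋ = 1, remainder 1
⌊13/1⌋ = 13, remainder 0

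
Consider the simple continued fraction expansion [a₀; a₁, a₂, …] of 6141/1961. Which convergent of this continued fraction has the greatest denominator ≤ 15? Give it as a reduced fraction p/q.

a_0 = 3: 3/1  (≤ bound)
a_1 = 7: 22/7  (≤ bound)
a_2 = 1: 25/8  (≤ bound)
a_3 = 1: 47/15  (≤ bound)
a_4 = 1: 72/23  (> 15, stop)

47/15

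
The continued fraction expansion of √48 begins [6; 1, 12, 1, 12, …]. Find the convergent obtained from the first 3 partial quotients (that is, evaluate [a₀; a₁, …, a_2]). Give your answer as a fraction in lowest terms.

90/13

Starting at the tail and folding back:
Start with 12.
1 + 1/(12/1) = 1 + 1/12 = 13/12
6 + 1/(13/12) = 6 + 12/13 = 90/13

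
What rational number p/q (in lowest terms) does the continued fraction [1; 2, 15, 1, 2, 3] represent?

Start with 3.
2 + 1/(3/1) = 2 + 1/3 = 7/3
1 + 1/(7/3) = 1 + 3/7 = 10/7
15 + 1/(10/7) = 15 + 7/10 = 157/10
2 + 1/(157/10) = 2 + 10/157 = 324/157
1 + 1/(324/157) = 1 + 157/324 = 481/324

481/324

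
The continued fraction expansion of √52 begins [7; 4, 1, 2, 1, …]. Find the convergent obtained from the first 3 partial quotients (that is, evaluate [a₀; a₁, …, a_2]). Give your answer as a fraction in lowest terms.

36/5

Start with 1.
4 + 1/(1/1) = 4 + 1/1 = 5/1
7 + 1/(5/1) = 7 + 1/5 = 36/5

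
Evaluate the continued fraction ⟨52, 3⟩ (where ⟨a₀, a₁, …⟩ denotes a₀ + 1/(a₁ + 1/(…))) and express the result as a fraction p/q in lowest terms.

157/3

a_0 = 52: 52/1
a_1 = 3: 157/3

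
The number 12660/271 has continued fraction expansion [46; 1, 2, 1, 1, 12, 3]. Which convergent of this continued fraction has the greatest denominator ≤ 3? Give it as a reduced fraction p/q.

a_0 = 46: 46/1  (≤ bound)
a_1 = 1: 47/1  (≤ bound)
a_2 = 2: 140/3  (≤ bound)
a_3 = 1: 187/4  (> 3, stop)

140/3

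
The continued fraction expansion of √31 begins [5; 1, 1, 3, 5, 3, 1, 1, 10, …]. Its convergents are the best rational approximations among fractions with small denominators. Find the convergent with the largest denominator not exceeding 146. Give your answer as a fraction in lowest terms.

657/118

a_0 = 5: 5/1  (≤ bound)
a_1 = 1: 6/1  (≤ bound)
a_2 = 1: 11/2  (≤ bound)
a_3 = 3: 39/7  (≤ bound)
a_4 = 5: 206/37  (≤ bound)
a_5 = 3: 657/118  (≤ bound)
a_6 = 1: 863/155  (> 146, stop)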